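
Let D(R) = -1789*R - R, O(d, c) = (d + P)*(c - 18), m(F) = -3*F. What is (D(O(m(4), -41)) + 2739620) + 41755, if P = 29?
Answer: 4576745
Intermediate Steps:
O(d, c) = (-18 + c)*(29 + d) (O(d, c) = (d + 29)*(c - 18) = (29 + d)*(-18 + c) = (-18 + c)*(29 + d))
D(R) = -1790*R
(D(O(m(4), -41)) + 2739620) + 41755 = (-1790*(-522 - (-54)*4 + 29*(-41) - (-123)*4) + 2739620) + 41755 = (-1790*(-522 - 18*(-12) - 1189 - 41*(-12)) + 2739620) + 41755 = (-1790*(-522 + 216 - 1189 + 492) + 2739620) + 41755 = (-1790*(-1003) + 2739620) + 41755 = (1795370 + 2739620) + 41755 = 4534990 + 41755 = 4576745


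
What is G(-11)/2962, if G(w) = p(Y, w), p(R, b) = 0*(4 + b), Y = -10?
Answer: 0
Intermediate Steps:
p(R, b) = 0
G(w) = 0
G(-11)/2962 = 0/2962 = 0*(1/2962) = 0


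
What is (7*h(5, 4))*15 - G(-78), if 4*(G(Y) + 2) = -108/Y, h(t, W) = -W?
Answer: -10877/26 ≈ -418.35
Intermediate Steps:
G(Y) = -2 - 27/Y (G(Y) = -2 + (-108/Y)/4 = -2 - 27/Y)
(7*h(5, 4))*15 - G(-78) = (7*(-1*4))*15 - (-2 - 27/(-78)) = (7*(-4))*15 - (-2 - 27*(-1/78)) = -28*15 - (-2 + 9/26) = -420 - 1*(-43/26) = -420 + 43/26 = -10877/26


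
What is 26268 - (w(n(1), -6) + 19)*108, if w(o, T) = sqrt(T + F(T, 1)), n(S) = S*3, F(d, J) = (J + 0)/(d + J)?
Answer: 24216 - 108*I*sqrt(155)/5 ≈ 24216.0 - 268.92*I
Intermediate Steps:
F(d, J) = J/(J + d)
n(S) = 3*S
w(o, T) = sqrt(T + 1/(1 + T))
26268 - (w(n(1), -6) + 19)*108 = 26268 - (sqrt((1 - 6*(1 - 6))/(1 - 6)) + 19)*108 = 26268 - (sqrt((1 - 6*(-5))/(-5)) + 19)*108 = 26268 - (sqrt(-(1 + 30)/5) + 19)*108 = 26268 - (sqrt(-1/5*31) + 19)*108 = 26268 - (sqrt(-31/5) + 19)*108 = 26268 - (I*sqrt(155)/5 + 19)*108 = 26268 - (19 + I*sqrt(155)/5)*108 = 26268 - (2052 + 108*I*sqrt(155)/5) = 26268 + (-2052 - 108*I*sqrt(155)/5) = 24216 - 108*I*sqrt(155)/5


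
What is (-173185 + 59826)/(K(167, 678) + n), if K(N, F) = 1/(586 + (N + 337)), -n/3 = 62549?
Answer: 123561310/204535229 ≈ 0.60411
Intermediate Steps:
n = -187647 (n = -3*62549 = -187647)
K(N, F) = 1/(923 + N) (K(N, F) = 1/(586 + (337 + N)) = 1/(923 + N))
(-173185 + 59826)/(K(167, 678) + n) = (-173185 + 59826)/(1/(923 + 167) - 187647) = -113359/(1/1090 - 187647) = -113359/(-204535229/1090) = -113359*(-1090/204535229) = 123561310/204535229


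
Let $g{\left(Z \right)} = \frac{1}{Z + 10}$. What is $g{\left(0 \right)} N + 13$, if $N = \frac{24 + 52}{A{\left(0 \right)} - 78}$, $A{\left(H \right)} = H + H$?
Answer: $\frac{2516}{195} \approx 12.903$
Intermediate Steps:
$A{\left(H \right)} = 2 H$
$g{\left(Z \right)} = \frac{1}{10 + Z}$
$N = - \frac{38}{39}$ ($N = \frac{24 + 52}{2 \cdot 0 - 78} = \frac{76}{0 - 78} = \frac{76}{-78} = 76 \left(- \frac{1}{78}\right) = - \frac{38}{39} \approx -0.97436$)
$g{\left(0 \right)} N + 13 = \frac{1}{10 + 0} \left(- \frac{38}{39}\right) + 13 = \frac{1}{10} \left(- \frac{38}{39}\right) + 13 = - \frac{19}{195} + 13 = \frac{2516}{195}$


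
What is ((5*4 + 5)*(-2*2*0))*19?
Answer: 0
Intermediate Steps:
((5*4 + 5)*(-2*2*0))*19 = ((20 + 5)*(-4*0))*19 = (25*0)*19 = 0*19 = 0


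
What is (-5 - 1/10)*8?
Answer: -204/5 ≈ -40.800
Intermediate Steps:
(-5 - 1/10)*8 = (-5 - 1*⅒)*8 = (-5 - ⅒)*8 = -51/10*8 = -204/5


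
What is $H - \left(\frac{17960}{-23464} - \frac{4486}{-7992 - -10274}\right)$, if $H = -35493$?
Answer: $- \frac{2423878885}{68297} \approx -35490.0$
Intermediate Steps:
$H - \left(\frac{17960}{-23464} - \frac{4486}{-7992 - -10274}\right) = -35493 - \left(\frac{17960}{-23464} - \frac{4486}{-7992 - -10274}\right) = -35493 - \left(17960 \left(- \frac{1}{23464}\right) - \frac{4486}{-7992 + 10274}\right) = -35493 - \left(- \frac{2245}{2933} - \frac{4486}{2282}\right) = -35493 - \left(- \frac{2245}{2933} - \frac{2243}{1141}\right) = -35493 - - \frac{186536}{68297} = -35493 + \frac{186536}{68297} = - \frac{2423878885}{68297}$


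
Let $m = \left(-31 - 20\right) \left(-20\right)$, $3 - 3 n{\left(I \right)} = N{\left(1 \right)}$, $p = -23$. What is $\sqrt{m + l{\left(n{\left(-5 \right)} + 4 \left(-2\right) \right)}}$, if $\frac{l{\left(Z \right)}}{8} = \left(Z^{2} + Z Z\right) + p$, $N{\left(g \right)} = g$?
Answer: $\frac{2 \sqrt{3817}}{3} \approx 41.188$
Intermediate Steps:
$n{\left(I \right)} = \frac{2}{3}$ ($n{\left(I \right)} = 1 - \frac{1}{3} = \frac{2}{3}$)
$l{\left(Z \right)} = -184 + 16 Z^{2}$ ($l{\left(Z \right)} = 8 \left(\left(Z^{2} + Z Z\right) - 23\right) = 8 \left(\left(Z^{2} + Z^{2}\right) - 23\right) = 8 \left(2 Z^{2} - 23\right) = 8 \left(-23 + 2 Z^{2}\right) = -184 + 16 Z^{2}$)
$m = 1020$ ($m = \left(-51\right) \left(-20\right) = 1020$)
$\sqrt{m + l{\left(n{\left(-5 \right)} + 4 \left(-2\right) \right)}} = \sqrt{1020 - \left(184 - 16 \left(\frac{2}{3} + 4 \left(-2\right)\right)^{2}\right)} = \sqrt{1020 - \left(184 - 16 \left(\frac{2}{3} - 8\right)^{2}\right)} = \sqrt{1020 - \left(184 - 16 \left(- \frac{22}{3}\right)^{2}\right)} = \sqrt{1020 + \left(-184 + 16 \cdot \frac{484}{9}\right)} = \sqrt{1020 + \left(-184 + \frac{7744}{9}\right)} = \sqrt{1020 + \frac{6088}{9}} = \sqrt{\frac{15268}{9}} = \frac{2 \sqrt{3817}}{3}$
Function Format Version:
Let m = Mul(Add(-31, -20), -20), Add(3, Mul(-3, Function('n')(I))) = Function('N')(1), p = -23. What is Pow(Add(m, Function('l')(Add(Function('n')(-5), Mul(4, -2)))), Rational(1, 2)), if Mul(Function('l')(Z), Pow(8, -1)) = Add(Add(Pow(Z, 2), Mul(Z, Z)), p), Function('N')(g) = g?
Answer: Mul(Rational(2, 3), Pow(3817, Rational(1, 2))) ≈ 41.188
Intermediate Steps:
Function('n')(I) = Rational(2, 3) (Function('n')(I) = Add(1, Mul(Rational(-1, 3), 1)) = Add(1, Rational(-1, 3)) = Rational(2, 3))
Function('l')(Z) = Add(-184, Mul(16, Pow(Z, 2))) (Function('l')(Z) = Mul(8, Add(Add(Pow(Z, 2), Mul(Z, Z)), -23)) = Mul(8, Add(Add(Pow(Z, 2), Pow(Z, 2)), -23)) = Mul(8, Add(Mul(2, Pow(Z, 2)), -23)) = Mul(8, Add(-23, Mul(2, Pow(Z, 2)))) = Add(-184, Mul(16, Pow(Z, 2))))
m = 1020 (m = Mul(-51, -20) = 1020)
Pow(Add(m, Function('l')(Add(Function('n')(-5), Mul(4, -2)))), Rational(1, 2)) = Pow(Add(1020, Add(-184, Mul(16, Pow(Add(Rational(2, 3), Mul(4, -2)), 2)))), Rational(1, 2)) = Pow(Add(1020, Add(-184, Mul(16, Pow(Add(Rational(2, 3), -8), 2)))), Rational(1, 2)) = Pow(Add(1020, Add(-184, Mul(16, Pow(Rational(-22, 3), 2)))), Rational(1, 2)) = Pow(Add(1020, Add(-184, Mul(16, Rational(484, 9)))), Rational(1, 2)) = Pow(Add(1020, Add(-184, Rational(7744, 9))), Rational(1, 2)) = Pow(Add(1020, Rational(6088, 9)), Rational(1, 2)) = Pow(Rational(15268, 9), Rational(1, 2)) = Mul(Rational(2, 3), Pow(3817, Rational(1, 2)))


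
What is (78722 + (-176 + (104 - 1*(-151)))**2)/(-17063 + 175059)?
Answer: 84963/157996 ≈ 0.53775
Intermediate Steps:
(78722 + (-176 + (104 - 1*(-151)))**2)/(-17063 + 175059) = (78722 + (-176 + (104 + 151))**2)/157996 = (78722 + (-176 + 255)**2)*(1/157996) = (78722 + 79**2)*(1/157996) = (78722 + 6241)*(1/157996) = 84963*(1/157996) = 84963/157996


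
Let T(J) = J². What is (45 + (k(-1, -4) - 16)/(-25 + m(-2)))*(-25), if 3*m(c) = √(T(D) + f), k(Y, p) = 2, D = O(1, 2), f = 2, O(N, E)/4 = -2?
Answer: -2110875/1853 - 350*√66/1853 ≈ -1140.7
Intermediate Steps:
O(N, E) = -8 (O(N, E) = 4*(-2) = -8)
D = -8
m(c) = √66/3 (m(c) = √((-8)² + 2)/3 = √(64 + 2)/3 = √66/3)
(45 + (k(-1, -4) - 16)/(-25 + m(-2)))*(-25) = (45 + (2 - 16)/(-25 + √66/3))*(-25) = (45 - 14/(-25 + √66/3))*(-25) = -1125 + 350/(-25 + √66/3)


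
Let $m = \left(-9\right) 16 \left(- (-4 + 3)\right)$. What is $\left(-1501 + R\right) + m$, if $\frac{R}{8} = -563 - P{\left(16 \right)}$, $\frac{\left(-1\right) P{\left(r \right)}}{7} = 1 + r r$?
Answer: $8243$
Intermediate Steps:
$P{\left(r \right)} = -7 - 7 r^{2}$ ($P{\left(r \right)} = - 7 \left(1 + r r\right) = - 7 \left(1 + r^{2}\right) = -7 - 7 r^{2}$)
$R = 9888$ ($R = 8 \left(-563 - \left(-7 - 7 \cdot 16^{2}\right)\right) = 8 \left(-563 - \left(-7 - 1792\right)\right) = 8 \left(-563 - -1799\right) = 8 \left(-563 + 1799\right) = 8 \cdot 1236 = 9888$)
$m = -144$ ($m = - 144 \left(\left(-1\right) \left(-1\right)\right) = \left(-144\right) 1 = -144$)
$\left(-1501 + R\right) + m = \left(-1501 + 9888\right) - 144 = 8387 - 144 = 8243$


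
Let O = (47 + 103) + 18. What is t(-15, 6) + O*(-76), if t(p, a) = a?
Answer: -12762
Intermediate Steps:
O = 168 (O = 150 + 18 = 168)
t(-15, 6) + O*(-76) = 6 + 168*(-76) = 6 - 12768 = -12762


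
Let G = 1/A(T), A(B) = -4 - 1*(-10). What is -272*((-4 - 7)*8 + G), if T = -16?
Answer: 71672/3 ≈ 23891.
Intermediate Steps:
A(B) = 6 (A(B) = -4 + 10 = 6)
G = ⅙ (G = 1/6 = ⅙ ≈ 0.16667)
-272*((-4 - 7)*8 + G) = -272*((-4 - 7)*8 + ⅙) = -272*(-11*8 + ⅙) = -272*(-88 + ⅙) = -272*(-527/6) = 71672/3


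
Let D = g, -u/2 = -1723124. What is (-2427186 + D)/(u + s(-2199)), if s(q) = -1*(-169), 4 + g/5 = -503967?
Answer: -4947041/3446417 ≈ -1.4354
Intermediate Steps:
u = 3446248 (u = -2*(-1723124) = 3446248)
g = -2519855 (g = -20 + 5*(-503967) = -20 - 2519835 = -2519855)
D = -2519855
s(q) = 169
(-2427186 + D)/(u + s(-2199)) = (-2427186 - 2519855)/(3446248 + 169) = -4947041/3446417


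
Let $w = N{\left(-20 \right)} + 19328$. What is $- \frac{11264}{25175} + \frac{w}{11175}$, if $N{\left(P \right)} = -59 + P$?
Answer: $\frac{2869747}{2250645} \approx 1.2751$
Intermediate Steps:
$w = 19249$ ($w = \left(-59 - 20\right) + 19328 = -79 + 19328 = 19249$)
$- \frac{11264}{25175} + \frac{w}{11175} = - \frac{11264}{25175} + \frac{19249}{11175} = \frac{2869747}{2250645}$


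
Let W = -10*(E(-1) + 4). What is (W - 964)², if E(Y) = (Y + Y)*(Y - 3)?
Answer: 1175056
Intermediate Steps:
E(Y) = 2*Y*(-3 + Y) (E(Y) = (2*Y)*(-3 + Y) = 2*Y*(-3 + Y))
W = -120 (W = -10*(2*(-1)*(-3 - 1) + 4) = -10*(2*(-1)*(-4) + 4) = -10*(8 + 4) = -10*12 = -120)
(W - 964)² = (-120 - 964)² = (-1084)² = 1175056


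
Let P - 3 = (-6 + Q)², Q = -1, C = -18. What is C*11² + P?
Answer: -2126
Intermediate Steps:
P = 52 (P = 3 + (-6 - 1)² = 3 + (-7)² = 3 + 49 = 52)
C*11² + P = -18*11² + 52 = -18*121 + 52 = -2178 + 52 = -2126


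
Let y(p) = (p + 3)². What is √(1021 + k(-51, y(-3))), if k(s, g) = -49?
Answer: 18*√3 ≈ 31.177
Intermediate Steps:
y(p) = (3 + p)²
√(1021 + k(-51, y(-3))) = √(1021 - 49) = √972 = 18*√3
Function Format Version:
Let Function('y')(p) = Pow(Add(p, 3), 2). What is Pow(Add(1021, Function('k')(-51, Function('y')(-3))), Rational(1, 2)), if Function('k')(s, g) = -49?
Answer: Mul(18, Pow(3, Rational(1, 2))) ≈ 31.177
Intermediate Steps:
Function('y')(p) = Pow(Add(3, p), 2)
Pow(Add(1021, Function('k')(-51, Function('y')(-3))), Rational(1, 2)) = Pow(Add(1021, -49), Rational(1, 2)) = Pow(972, Rational(1, 2)) = Mul(18, Pow(3, Rational(1, 2)))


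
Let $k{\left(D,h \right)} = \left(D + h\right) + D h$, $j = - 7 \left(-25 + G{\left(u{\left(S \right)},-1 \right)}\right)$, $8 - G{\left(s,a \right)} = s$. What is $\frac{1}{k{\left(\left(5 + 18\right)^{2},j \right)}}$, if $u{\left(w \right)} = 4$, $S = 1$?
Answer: $\frac{1}{78439} \approx 1.2749 \cdot 10^{-5}$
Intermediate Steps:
$G{\left(s,a \right)} = 8 - s$
$j = 147$ ($j = - 7 \left(-25 + \left(8 - 4\right)\right) = - 7 \left(-25 + 4\right) = \left(-7\right) \left(-21\right) = 147$)
$k{\left(D,h \right)} = D + h + D h$
$\frac{1}{k{\left(\left(5 + 18\right)^{2},j \right)}} = \frac{1}{\left(5 + 18\right)^{2} + 147 + \left(5 + 18\right)^{2} \cdot 147} = \frac{1}{23^{2} + 147 + 23^{2} \cdot 147} = \frac{1}{529 + 147 + 529 \cdot 147} = \frac{1}{529 + 147 + 77763} = \frac{1}{78439}$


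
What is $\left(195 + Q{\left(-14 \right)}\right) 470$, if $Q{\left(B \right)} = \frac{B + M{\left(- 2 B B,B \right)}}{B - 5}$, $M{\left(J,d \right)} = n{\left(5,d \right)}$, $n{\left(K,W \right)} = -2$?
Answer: $\frac{1748870}{19} \approx 92046.0$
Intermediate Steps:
$M{\left(J,d \right)} = -2$
$Q{\left(B \right)} = \frac{-2 + B}{-5 + B}$ ($Q{\left(B \right)} = \frac{B - 2}{B - 5} = \frac{-2 + B}{-5 + B}$)
$\left(195 + Q{\left(-14 \right)}\right) 470 = \left(195 + \frac{-2 - 14}{-5 - 14}\right) 470 = \left(195 + \frac{1}{-19} \left(-16\right)\right) 470 = \left(195 - - \frac{16}{19}\right) 470 = \left(195 + \frac{16}{19}\right) 470 = \frac{3721}{19} \cdot 470 = \frac{1748870}{19}$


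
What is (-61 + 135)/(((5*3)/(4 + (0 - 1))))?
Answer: 74/5 ≈ 14.800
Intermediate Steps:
(-61 + 135)/(((5*3)/(4 + (0 - 1)))) = 74/((15/(4 - 1))) = 74/((15/3)) = 74/((15*(⅓))) = 74/5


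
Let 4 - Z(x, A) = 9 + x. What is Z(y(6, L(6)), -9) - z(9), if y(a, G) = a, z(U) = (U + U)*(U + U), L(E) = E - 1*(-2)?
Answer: -335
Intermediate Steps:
L(E) = 2 + E (L(E) = E + 2 = 2 + E)
z(U) = 4*U² (z(U) = (2*U)*(2*U) = 4*U²)
Z(x, A) = -5 - x (Z(x, A) = 4 - (9 + x) = 4 + (-9 - x) = -5 - x)
Z(y(6, L(6)), -9) - z(9) = (-5 - 1*6) - 4*9² = (-5 - 6) - 4*81 = -11 - 1*324 = -11 - 324 = -335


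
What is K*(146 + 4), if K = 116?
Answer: 17400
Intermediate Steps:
K*(146 + 4) = 116*(146 + 4) = 116*150 = 17400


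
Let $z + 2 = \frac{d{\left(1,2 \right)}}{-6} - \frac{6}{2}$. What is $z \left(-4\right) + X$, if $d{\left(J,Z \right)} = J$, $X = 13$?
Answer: $\frac{101}{3} \approx 33.667$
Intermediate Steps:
$z = - \frac{31}{6}$ ($z = -2 + \left(1 \frac{1}{-6} - \frac{6}{2}\right) = -2 + \left(1 \left(- \frac{1}{6}\right) - 3\right) = -2 - \frac{19}{6} = - \frac{31}{6} \approx -5.1667$)
$z \left(-4\right) + X = \left(- \frac{31}{6}\right) \left(-4\right) + 13 = \frac{62}{3} + 13 = \frac{101}{3}$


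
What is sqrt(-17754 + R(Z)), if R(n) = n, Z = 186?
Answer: 12*I*sqrt(122) ≈ 132.54*I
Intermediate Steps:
sqrt(-17754 + R(Z)) = sqrt(-17754 + 186) = sqrt(-17568) = 12*I*sqrt(122)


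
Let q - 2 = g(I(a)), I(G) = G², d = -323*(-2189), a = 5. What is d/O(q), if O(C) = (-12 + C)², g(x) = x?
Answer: 707047/225 ≈ 3142.4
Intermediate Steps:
d = 707047
q = 27 (q = 2 + 5² = 2 + 25 = 27)
d/O(q) = 707047/((-12 + 27)²) = 707047/(15²) = 707047/225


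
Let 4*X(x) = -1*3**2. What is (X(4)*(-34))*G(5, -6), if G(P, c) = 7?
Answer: 1071/2 ≈ 535.50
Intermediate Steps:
X(x) = -9/4 (X(x) = (-1*3**2)/4 = (-1*9)/4 = (1/4)*(-9) = -9/4)
(X(4)*(-34))*G(5, -6) = -9/4*(-34)*7 = (153/2)*7 = 1071/2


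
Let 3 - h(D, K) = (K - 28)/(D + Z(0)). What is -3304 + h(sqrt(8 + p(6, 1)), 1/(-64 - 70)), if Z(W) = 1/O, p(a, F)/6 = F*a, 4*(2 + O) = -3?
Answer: -586935935/177818 + 454113*sqrt(11)/355636 ≈ -3296.5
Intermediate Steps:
O = -11/4 (O = -2 + (1/4)*(-3) = -2 - 3/4 = -11/4 ≈ -2.7500)
p(a, F) = 6*F*a (p(a, F) = 6*(F*a) = 6*F*a)
Z(W) = -4/11 (Z(W) = 1/(-11/4) = -4/11)
h(D, K) = 3 - (-28 + K)/(-4/11 + D) (h(D, K) = 3 - (K - 28)/(D - 4/11) = 3 - (-28 + K)/(-4/11 + D))
-3304 + h(sqrt(8 + p(6, 1)), 1/(-64 - 70)) = -3304 + (296 - 11/(-64 - 70) + 33*sqrt(8 + 6*1*6))/(-4 + 11*sqrt(8 + 6*1*6)) = -3304 + (296 - 11/(-134) + 33*sqrt(8 + 36))/(-4 + 11*sqrt(8 + 36)) = -3304 + (296 - 11*(-1/134) + 33*sqrt(44))/(-4 + 11*sqrt(44)) = -3304 + (296 + 11/134 + 33*(2*sqrt(11)))/(-4 + 11*(2*sqrt(11))) = -3304 + (296 + 11/134 + 66*sqrt(11))/(-4 + 22*sqrt(11)) = -3304 + (39675/134 + 66*sqrt(11))/(-4 + 22*sqrt(11))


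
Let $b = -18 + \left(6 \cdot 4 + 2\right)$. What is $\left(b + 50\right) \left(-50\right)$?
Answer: $-2900$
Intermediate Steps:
$b = 8$ ($b = -18 + \left(24 + 2\right) = -18 + 26 = 8$)
$\left(b + 50\right) \left(-50\right) = \left(8 + 50\right) \left(-50\right) = 58 \left(-50\right) = -2900$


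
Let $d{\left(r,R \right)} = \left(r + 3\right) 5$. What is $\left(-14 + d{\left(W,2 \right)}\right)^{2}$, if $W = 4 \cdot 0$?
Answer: $1$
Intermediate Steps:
$W = 0$
$d{\left(r,R \right)} = 15 + 5 r$ ($d{\left(r,R \right)} = \left(3 + r\right) 5 = 15 + 5 r$)
$\left(-14 + d{\left(W,2 \right)}\right)^{2} = \left(-14 + \left(15 + 5 \cdot 0\right)\right)^{2} = \left(-14 + \left(15 + 0\right)\right)^{2} = \left(-14 + 15\right)^{2} = 1^{2} = 1$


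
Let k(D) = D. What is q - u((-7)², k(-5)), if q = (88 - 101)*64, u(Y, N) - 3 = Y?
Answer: -884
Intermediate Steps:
u(Y, N) = 3 + Y
q = -832 (q = -13*64 = -832)
q - u((-7)², k(-5)) = -832 - (3 + (-7)²) = -832 - (3 + 49) = -832 - 1*52 = -832 - 52 = -884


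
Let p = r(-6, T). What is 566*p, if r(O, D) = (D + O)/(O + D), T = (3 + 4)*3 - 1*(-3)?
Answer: 566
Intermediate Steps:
T = 24 (T = 7*3 + 3 = 21 + 3 = 24)
r(O, D) = 1 (r(O, D) = (D + O)/(D + O) = 1)
p = 1
566*p = 566*1 = 566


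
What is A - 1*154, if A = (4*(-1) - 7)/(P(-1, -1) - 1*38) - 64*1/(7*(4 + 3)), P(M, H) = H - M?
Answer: -288641/1862 ≈ -155.02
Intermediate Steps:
A = -1893/1862 (A = (4*(-1) - 7)/((-1 - 1*(-1)) - 1*38) - 64*1/(7*(4 + 3)) = (-4 - 7)/((-1 + 1) - 38) - 64/(7*7) = -11/(0 - 38) - 64/49 = -11/(-38) - 64*1/49 = -11*(-1/38) - 64/49 = 11/38 - 64/49 = -1893/1862 ≈ -1.0166)
A - 1*154 = -1893/1862 - 1*154 = -1893/1862 - 154 = -288641/1862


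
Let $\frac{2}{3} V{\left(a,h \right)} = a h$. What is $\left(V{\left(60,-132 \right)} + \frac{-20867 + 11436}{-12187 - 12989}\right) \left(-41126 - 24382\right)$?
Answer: $\frac{1632685630091}{2098} \approx 7.7821 \cdot 10^{8}$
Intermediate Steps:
$V{\left(a,h \right)} = \frac{3 a h}{2}$
$\left(V{\left(60,-132 \right)} + \frac{-20867 + 11436}{-12187 - 12989}\right) \left(-41126 - 24382\right) = \left(\frac{3}{2} \cdot 60 \left(-132\right) + \frac{-20867 + 11436}{-12187 - 12989}\right) \left(-41126 - 24382\right) = \left(-11880 - \frac{9431}{-25176}\right) \left(-41126 - 24382\right) = \left(-11880 - - \frac{9431}{25176}\right) \left(-65508\right) = \left(-11880 + \frac{9431}{25176}\right) \left(-65508\right) = \left(- \frac{299081449}{25176}\right) \left(-65508\right) = \frac{1632685630091}{2098}$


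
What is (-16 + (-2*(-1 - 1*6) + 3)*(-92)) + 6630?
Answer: 5050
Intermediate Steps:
(-16 + (-2*(-1 - 1*6) + 3)*(-92)) + 6630 = (-16 + (-2*(-1 - 6) + 3)*(-92)) + 6630 = (-16 + (-2*(-7) + 3)*(-92)) + 6630 = (-16 + (14 + 3)*(-92)) + 6630 = (-16 + 17*(-92)) + 6630 = (-16 - 1564) + 6630 = -1580 + 6630 = 5050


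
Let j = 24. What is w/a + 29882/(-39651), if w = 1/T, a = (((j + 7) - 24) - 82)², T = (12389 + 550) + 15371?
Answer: -1586173899283/2104724643750 ≈ -0.75362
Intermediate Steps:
T = 28310 (T = 12939 + 15371 = 28310)
a = 5625 (a = (((24 + 7) - 24) - 82)² = ((31 - 24) - 82)² = (7 - 82)² = (-75)² = 5625)
w = 1/28310 ≈ 3.5323e-5
w/a + 29882/(-39651) = (1/28310)/5625 + 29882/(-39651) = (1/28310)*(1/5625) + 29882*(-1/39651) = 1/159243750 - 29882/39651 = -1586173899283/2104724643750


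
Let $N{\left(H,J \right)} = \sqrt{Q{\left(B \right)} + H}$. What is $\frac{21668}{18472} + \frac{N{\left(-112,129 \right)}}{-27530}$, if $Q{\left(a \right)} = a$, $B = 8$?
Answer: $\frac{5417}{4618} - \frac{i \sqrt{26}}{13765} \approx 1.173 - 0.00037043 i$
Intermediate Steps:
$N{\left(H,J \right)} = \sqrt{8 + H}$
$\frac{21668}{18472} + \frac{N{\left(-112,129 \right)}}{-27530} = \frac{21668}{18472} + \frac{\sqrt{8 - 112}}{-27530} = 21668 \cdot \frac{1}{18472} + \sqrt{-104} \left(- \frac{1}{27530}\right) = \frac{5417}{4618} + 2 i \sqrt{26} \left(- \frac{1}{27530}\right) = \frac{5417}{4618} - \frac{i \sqrt{26}}{13765}$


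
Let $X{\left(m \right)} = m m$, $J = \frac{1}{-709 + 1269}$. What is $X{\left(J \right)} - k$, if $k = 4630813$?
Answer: $- \frac{1452222956799}{313600} \approx -4.6308 \cdot 10^{6}$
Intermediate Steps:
$J = \frac{1}{560} \approx 0.0017857$
$X{\left(m \right)} = m^{2}$
$X{\left(J \right)} - k = \left(\frac{1}{560}\right)^{2} - 4630813 = \frac{1}{313600} - 4630813 = - \frac{1452222956799}{313600}$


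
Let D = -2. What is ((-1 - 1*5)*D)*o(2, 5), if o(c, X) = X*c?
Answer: 120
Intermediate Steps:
((-1 - 1*5)*D)*o(2, 5) = ((-1 - 1*5)*(-2))*(5*2) = ((-1 - 5)*(-2))*10 = -6*(-2)*10 = 12*10 = 120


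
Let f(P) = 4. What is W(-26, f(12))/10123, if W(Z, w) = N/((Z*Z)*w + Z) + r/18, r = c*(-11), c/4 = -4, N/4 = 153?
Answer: 120586/121992273 ≈ 0.00098847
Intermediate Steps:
N = 612 (N = 4*153 = 612)
c = -16 (c = 4*(-4) = -16)
r = 176 (r = -16*(-11) = 176)
W(Z, w) = 88/9 + 612/(Z + w*Z²) (W(Z, w) = 612/((Z*Z)*w + Z) + 176/18 = 612/(Z²*w + Z) + 176*(1/18) = 612/(w*Z² + Z) + 88/9 = 612/(Z + w*Z²) + 88/9 = 88/9 + 612/(Z + w*Z²))
W(-26, f(12))/10123 = ((4/9)*(1377 + 22*(-26) + 22*4*(-26)²)/(-26*(1 - 26*4)))/10123 = ((4/9)*(-1/26)*(1377 - 572 + 22*4*676)/(1 - 104))*(1/10123) = ((4/9)*(-1/26)*(1377 - 572 + 59488)/(-103))*(1/10123) = ((4/9)*(-1/26)*(-1/103)*60293)*(1/10123) = (120586/12051)*(1/10123) = 120586/121992273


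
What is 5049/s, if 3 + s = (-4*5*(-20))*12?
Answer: 561/533 ≈ 1.0525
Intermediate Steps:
s = 4797 (s = -3 + (-4*5*(-20))*12 = -3 - 20*(-20)*12 = -3 + 400*12 = -3 + 4800 = 4797)
5049/s = 5049/4797 = 5049*(1/4797) = 561/533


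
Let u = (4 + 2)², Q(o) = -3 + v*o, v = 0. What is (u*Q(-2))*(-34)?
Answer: 3672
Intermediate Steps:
Q(o) = -3 (Q(o) = -3 + 0*o = -3 + 0 = -3)
u = 36 (u = 6² = 36)
(u*Q(-2))*(-34) = (36*(-3))*(-34) = -108*(-34) = 3672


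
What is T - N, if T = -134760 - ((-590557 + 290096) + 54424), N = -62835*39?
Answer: 2561842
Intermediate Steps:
N = -2450565
T = 111277 (T = -134760 - (-300461 + 54424) = -134760 - 1*(-246037) = -134760 + 246037 = 111277)
T - N = 111277 - 1*(-2450565) = 111277 + 2450565 = 2561842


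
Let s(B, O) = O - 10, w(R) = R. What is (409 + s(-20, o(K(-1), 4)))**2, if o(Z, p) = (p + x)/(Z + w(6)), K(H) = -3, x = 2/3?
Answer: 12996025/81 ≈ 1.6044e+5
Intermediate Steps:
x = 2/3 (x = 2*(1/3) = 2/3 ≈ 0.66667)
o(Z, p) = (2/3 + p)/(6 + Z) (o(Z, p) = (p + 2/3)/(Z + 6) = (2/3 + p)/(6 + Z))
s(B, O) = -10 + O
(409 + s(-20, o(K(-1), 4)))**2 = (409 + (-10 + (2/3 + 4)/(6 - 3)))**2 = (409 + (-10 + (14/3)/3))**2 = (409 + (-10 + (1/3)*(14/3)))**2 = (409 + (-10 + 14/9))**2 = (409 - 76/9)**2 = (3605/9)**2 = 12996025/81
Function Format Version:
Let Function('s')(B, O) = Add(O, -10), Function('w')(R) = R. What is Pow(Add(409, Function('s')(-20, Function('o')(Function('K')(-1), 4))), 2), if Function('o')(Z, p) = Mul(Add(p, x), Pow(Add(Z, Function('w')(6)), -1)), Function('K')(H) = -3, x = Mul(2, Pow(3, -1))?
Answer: Rational(12996025, 81) ≈ 1.6044e+5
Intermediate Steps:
x = Rational(2, 3) (x = Mul(2, Rational(1, 3)) = Rational(2, 3) ≈ 0.66667)
Function('o')(Z, p) = Mul(Pow(Add(6, Z), -1), Add(Rational(2, 3), p)) (Function('o')(Z, p) = Mul(Add(p, Rational(2, 3)), Pow(Add(Z, 6), -1)) = Mul(Add(Rational(2, 3), p), Pow(Add(6, Z), -1)) = Mul(Pow(Add(6, Z), -1), Add(Rational(2, 3), p)))
Function('s')(B, O) = Add(-10, O)
Pow(Add(409, Function('s')(-20, Function('o')(Function('K')(-1), 4))), 2) = Pow(Add(409, Add(-10, Mul(Pow(Add(6, -3), -1), Add(Rational(2, 3), 4)))), 2) = Pow(Add(409, Add(-10, Mul(Pow(3, -1), Rational(14, 3)))), 2) = Pow(Add(409, Add(-10, Mul(Rational(1, 3), Rational(14, 3)))), 2) = Pow(Add(409, Add(-10, Rational(14, 9))), 2) = Pow(Add(409, Rational(-76, 9)), 2) = Pow(Rational(3605, 9), 2) = Rational(12996025, 81)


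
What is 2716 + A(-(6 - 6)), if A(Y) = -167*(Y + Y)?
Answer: 2716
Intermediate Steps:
A(Y) = -334*Y
2716 + A(-(6 - 6)) = 2716 - (-334)*(6 - 6) = 2716 - (-334)*0 = 2716 - 334*0 = 2716 + 0 = 2716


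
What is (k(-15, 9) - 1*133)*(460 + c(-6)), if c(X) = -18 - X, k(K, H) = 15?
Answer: -52864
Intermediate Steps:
(k(-15, 9) - 1*133)*(460 + c(-6)) = (15 - 1*133)*(460 + (-18 - 1*(-6))) = (15 - 133)*(460 + (-18 + 6)) = -118*(460 - 12) = -118*448 = -52864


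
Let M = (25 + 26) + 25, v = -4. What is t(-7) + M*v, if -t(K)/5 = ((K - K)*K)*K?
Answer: -304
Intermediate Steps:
t(K) = 0 (t(K) = -5*(K - K)*K*K = -5*0*K*K = -0*K = -5*0 = 0)
M = 76 (M = 51 + 25 = 76)
t(-7) + M*v = 0 + 76*(-4) = 0 - 304 = -304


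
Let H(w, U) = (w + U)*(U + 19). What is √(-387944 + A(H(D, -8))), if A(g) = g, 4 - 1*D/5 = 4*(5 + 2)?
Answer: 2*I*√97338 ≈ 623.98*I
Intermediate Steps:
D = -120 (D = 20 - 20*(5 + 2) = 20 - 20*7 = 20 - 5*28 = 20 - 140 = -120)
H(w, U) = (19 + U)*(U + w) (H(w, U) = (U + w)*(19 + U) = (19 + U)*(U + w))
√(-387944 + A(H(D, -8))) = √(-387944 + ((-8)² + 19*(-8) + 19*(-120) - 8*(-120))) = √(-387944 + (64 - 152 - 2280 + 960)) = √(-387944 - 1408) = √(-389352) = 2*I*√97338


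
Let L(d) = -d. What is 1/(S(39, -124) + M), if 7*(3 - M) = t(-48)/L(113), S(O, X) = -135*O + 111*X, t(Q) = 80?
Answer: -791/15049486 ≈ -5.2560e-5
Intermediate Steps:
M = 2453/791 (M = 3 - 80/(7*((-1*113))) = 3 - 80/(7*(-113)) = 3 - 80*(-1)/(7*113) = 3 - 1/7*(-80/113) = 3 + 80/791 = 2453/791 ≈ 3.1011)
1/(S(39, -124) + M) = 1/((-135*39 + 111*(-124)) + 2453/791) = 1/((-5265 - 13764) + 2453/791) = 1/(-19029 + 2453/791) = 1/(-15049486/791) = -791/15049486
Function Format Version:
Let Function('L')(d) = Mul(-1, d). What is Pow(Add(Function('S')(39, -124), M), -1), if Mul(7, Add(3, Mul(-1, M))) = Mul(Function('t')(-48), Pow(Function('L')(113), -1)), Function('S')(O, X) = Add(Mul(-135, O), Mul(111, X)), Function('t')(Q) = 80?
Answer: Rational(-791, 15049486) ≈ -5.2560e-5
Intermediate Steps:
M = Rational(2453, 791) (M = Add(3, Mul(Rational(-1, 7), Mul(80, Pow(Mul(-1, 113), -1)))) = Add(3, Mul(Rational(-1, 7), Mul(80, Pow(-113, -1)))) = Add(3, Mul(Rational(-1, 7), Mul(80, Rational(-1, 113)))) = Add(3, Mul(Rational(-1, 7), Rational(-80, 113))) = Add(3, Rational(80, 791)) = Rational(2453, 791) ≈ 3.1011)
Pow(Add(Function('S')(39, -124), M), -1) = Pow(Add(Add(Mul(-135, 39), Mul(111, -124)), Rational(2453, 791)), -1) = Pow(Add(Add(-5265, -13764), Rational(2453, 791)), -1) = Pow(Add(-19029, Rational(2453, 791)), -1) = Pow(Rational(-15049486, 791), -1) = Rational(-791, 15049486)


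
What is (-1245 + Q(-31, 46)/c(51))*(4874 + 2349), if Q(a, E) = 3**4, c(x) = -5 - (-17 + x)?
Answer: -117099276/13 ≈ -9.0076e+6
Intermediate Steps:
c(x) = 12 - x (c(x) = -5 + (17 - x) = 12 - x)
Q(a, E) = 81
(-1245 + Q(-31, 46)/c(51))*(4874 + 2349) = (-1245 + 81/(12 - 1*51))*(4874 + 2349) = (-1245 + 81/(12 - 51))*7223 = (-1245 + 81/(-39))*7223 = (-1245 + 81*(-1/39))*7223 = (-1245 - 27/13)*7223 = -16212/13*7223 = -117099276/13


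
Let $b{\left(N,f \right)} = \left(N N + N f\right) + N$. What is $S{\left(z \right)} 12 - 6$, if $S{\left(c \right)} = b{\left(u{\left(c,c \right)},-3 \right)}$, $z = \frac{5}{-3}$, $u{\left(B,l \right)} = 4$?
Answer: $90$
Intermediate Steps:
$z = - \frac{5}{3}$ ($z = 5 \left(- \frac{1}{3}\right) = - \frac{5}{3} \approx -1.6667$)
$b{\left(N,f \right)} = N + N^{2} + N f$ ($b{\left(N,f \right)} = \left(N^{2} + N f\right) + N = N + N^{2} + N f$)
$S{\left(c \right)} = 8$ ($S{\left(c \right)} = 4 \left(1 + 4 - 3\right) = 4 \cdot 2 = 8$)
$S{\left(z \right)} 12 - 6 = 8 \cdot 12 - 6 = 96 - 6 = 90$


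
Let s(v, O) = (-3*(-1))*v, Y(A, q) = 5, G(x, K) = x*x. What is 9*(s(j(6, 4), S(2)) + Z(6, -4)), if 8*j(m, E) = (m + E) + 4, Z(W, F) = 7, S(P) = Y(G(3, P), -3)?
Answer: 441/4 ≈ 110.25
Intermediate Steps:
G(x, K) = x**2
S(P) = 5
j(m, E) = 1/2 + E/8 + m/8 (j(m, E) = ((m + E) + 4)/8 = ((E + m) + 4)/8 = (4 + E + m)/8 = 1/2 + E/8 + m/8)
s(v, O) = 3*v
9*(s(j(6, 4), S(2)) + Z(6, -4)) = 9*(3*(1/2 + (1/8)*4 + (1/8)*6) + 7) = 9*(3*(1/2 + 1/2 + 3/4) + 7) = 9*(3*(7/4) + 7) = 9*(21/4 + 7) = 9*(49/4) = 441/4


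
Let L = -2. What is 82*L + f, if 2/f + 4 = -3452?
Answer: -283393/1728 ≈ -164.00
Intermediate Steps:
f = -1/1728 (f = 2/(-4 - 3452) = 2/(-3456) = 2*(-1/3456) = -1/1728 ≈ -0.00057870)
82*L + f = 82*(-2) - 1/1728 = -164 - 1/1728 = -283393/1728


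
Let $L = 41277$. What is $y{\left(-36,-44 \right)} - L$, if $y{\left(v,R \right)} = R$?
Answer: $-41321$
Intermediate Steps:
$y{\left(-36,-44 \right)} - L = -44 - 41277 = -41321$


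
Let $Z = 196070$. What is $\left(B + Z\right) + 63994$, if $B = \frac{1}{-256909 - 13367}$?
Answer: $\frac{70289057663}{270276} \approx 2.6006 \cdot 10^{5}$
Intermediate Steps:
$B = - \frac{1}{270276}$ ($B = \frac{1}{-270276} = - \frac{1}{270276} \approx -3.6999 \cdot 10^{-6}$)
$\left(B + Z\right) + 63994 = \left(- \frac{1}{270276} + 196070\right) + 63994 = \frac{52993015319}{270276} + 63994 = \frac{70289057663}{270276}$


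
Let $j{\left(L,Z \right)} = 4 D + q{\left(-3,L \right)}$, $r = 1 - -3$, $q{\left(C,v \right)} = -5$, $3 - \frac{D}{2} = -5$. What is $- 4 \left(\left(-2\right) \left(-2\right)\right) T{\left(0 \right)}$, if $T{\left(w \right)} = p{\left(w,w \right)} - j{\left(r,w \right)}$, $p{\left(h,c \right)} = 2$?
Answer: $912$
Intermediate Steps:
$D = 16$ ($D = 6 - -10 = 6 + 10 = 16$)
$r = 4$ ($r = 1 + 3 = 4$)
$j{\left(L,Z \right)} = 59$ ($j{\left(L,Z \right)} = 4 \cdot 16 - 5 = 64 - 5 = 59$)
$T{\left(w \right)} = -57$ ($T{\left(w \right)} = 2 - 59 = -57$)
$- 4 \left(\left(-2\right) \left(-2\right)\right) T{\left(0 \right)} = - 4 \left(\left(-2\right) \left(-2\right)\right) \left(-57\right) = \left(-4\right) 4 \left(-57\right) = \left(-16\right) \left(-57\right) = 912$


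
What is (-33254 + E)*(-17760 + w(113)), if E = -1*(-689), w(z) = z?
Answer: 574674555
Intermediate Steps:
E = 689
(-33254 + E)*(-17760 + w(113)) = (-33254 + 689)*(-17760 + 113) = -32565*(-17647) = 574674555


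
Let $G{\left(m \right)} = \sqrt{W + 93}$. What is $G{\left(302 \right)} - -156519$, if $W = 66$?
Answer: $156519 + \sqrt{159} \approx 1.5653 \cdot 10^{5}$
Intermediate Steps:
$G{\left(m \right)} = \sqrt{159}$ ($G{\left(m \right)} = \sqrt{66 + 93} = \sqrt{159}$)
$G{\left(302 \right)} - -156519 = \sqrt{159} - -156519 = \sqrt{159} + 156519 = 156519 + \sqrt{159}$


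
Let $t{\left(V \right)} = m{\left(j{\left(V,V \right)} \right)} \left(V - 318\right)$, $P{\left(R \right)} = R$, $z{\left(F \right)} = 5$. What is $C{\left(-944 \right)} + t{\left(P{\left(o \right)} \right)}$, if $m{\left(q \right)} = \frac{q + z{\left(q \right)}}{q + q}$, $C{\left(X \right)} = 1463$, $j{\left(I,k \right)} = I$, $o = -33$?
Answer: $\frac{14455}{11} \approx 1314.1$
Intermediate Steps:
$m{\left(q \right)} = \frac{5 + q}{2 q}$ ($m{\left(q \right)} = \frac{q + 5}{q + q} = \frac{5 + q}{2 q}$)
$t{\left(V \right)} = \frac{\left(-318 + V\right) \left(5 + V\right)}{2 V}$ ($t{\left(V \right)} = \frac{5 + V}{2 V} \left(V - 318\right) = \frac{5 + V}{2 V} \left(-318 + V\right) = \frac{\left(-318 + V\right) \left(5 + V\right)}{2 V}$)
$C{\left(-944 \right)} + t{\left(P{\left(o \right)} \right)} = 1463 + \frac{\left(-318 - 33\right) \left(5 - 33\right)}{2 \left(-33\right)} = 1463 + \frac{1}{2} \left(- \frac{1}{33}\right) \left(-351\right) \left(-28\right) = 1463 - \frac{1638}{11} = \frac{14455}{11}$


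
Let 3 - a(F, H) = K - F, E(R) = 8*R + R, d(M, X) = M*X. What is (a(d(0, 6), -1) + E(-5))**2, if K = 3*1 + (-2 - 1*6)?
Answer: 1369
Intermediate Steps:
K = -5 (K = 3 + (-2 - 6) = 3 - 8 = -5)
E(R) = 9*R
a(F, H) = 8 + F (a(F, H) = 3 - (-5 - F) = 3 + (5 + F) = 8 + F)
(a(d(0, 6), -1) + E(-5))**2 = ((8 + 0*6) + 9*(-5))**2 = ((8 + 0) - 45)**2 = (8 - 45)**2 = (-37)**2 = 1369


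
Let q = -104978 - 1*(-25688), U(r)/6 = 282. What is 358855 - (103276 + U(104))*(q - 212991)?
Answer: 30680510863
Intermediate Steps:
U(r) = 1692 (U(r) = 6*282 = 1692)
q = -79290 (q = -104978 + 25688 = -79290)
358855 - (103276 + U(104))*(q - 212991) = 358855 - (103276 + 1692)*(-79290 - 212991) = 358855 - 104968*(-292281) = 358855 - 1*(-30680152008) = 358855 + 30680152008 = 30680510863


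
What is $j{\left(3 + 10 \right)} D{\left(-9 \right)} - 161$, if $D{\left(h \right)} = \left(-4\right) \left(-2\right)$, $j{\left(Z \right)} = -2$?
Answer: $-177$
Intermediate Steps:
$D{\left(h \right)} = 8$
$j{\left(3 + 10 \right)} D{\left(-9 \right)} - 161 = \left(-2\right) 8 - 161 = -16 - 161 = -177$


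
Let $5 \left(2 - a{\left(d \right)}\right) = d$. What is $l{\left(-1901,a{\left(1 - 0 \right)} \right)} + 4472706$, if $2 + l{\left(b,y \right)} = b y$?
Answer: $\frac{22346411}{5} \approx 4.4693 \cdot 10^{6}$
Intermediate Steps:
$a{\left(d \right)} = 2 - \frac{d}{5}$
$l{\left(b,y \right)} = -2 + b y$
$l{\left(-1901,a{\left(1 - 0 \right)} \right)} + 4472706 = \left(-2 - 1901 \left(2 - \frac{1 - 0}{5}\right)\right) + 4472706 = \left(-2 - 1901 \left(2 - \frac{1 + 0}{5}\right)\right) + 4472706 = \left(-2 - 1901 \left(2 - \frac{1}{5}\right)\right) + 4472706 = \left(-2 - \frac{17109}{5}\right) + 4472706 = - \frac{17119}{5} + 4472706 = \frac{22346411}{5}$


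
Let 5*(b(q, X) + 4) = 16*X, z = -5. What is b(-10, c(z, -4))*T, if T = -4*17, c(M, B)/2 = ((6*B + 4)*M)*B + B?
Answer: 880464/5 ≈ 1.7609e+5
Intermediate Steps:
c(M, B) = 2*B + 2*B*M*(4 + 6*B) (c(M, B) = 2*(((6*B + 4)*M)*B + B) = 2*(((4 + 6*B)*M)*B + B) = 2*((M*(4 + 6*B))*B + B) = 2*(B*M*(4 + 6*B) + B) = 2*(B + B*M*(4 + 6*B)) = 2*B + 2*B*M*(4 + 6*B))
b(q, X) = -4 + 16*X/5 (b(q, X) = -4 + (16*X)/5 = -4 + 16*X/5)
T = -68
b(-10, c(z, -4))*T = (-4 + 16*(2*(-4)*(1 + 4*(-5) + 6*(-4)*(-5)))/5)*(-68) = (-4 + 16*(2*(-4)*(1 - 20 + 120))/5)*(-68) = (-4 + 16*(2*(-4)*101)/5)*(-68) = (-4 + (16/5)*(-808))*(-68) = (-4 - 12928/5)*(-68) = -12948/5*(-68) = 880464/5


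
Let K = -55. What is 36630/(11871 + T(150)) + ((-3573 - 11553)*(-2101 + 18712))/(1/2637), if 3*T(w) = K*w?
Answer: -6043276426100292/9121 ≈ -6.6257e+11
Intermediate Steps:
T(w) = -55*w/3 (T(w) = (-55*w)/3 = -55*w/3)
36630/(11871 + T(150)) + ((-3573 - 11553)*(-2101 + 18712))/(1/2637) = 36630/(11871 - 55/3*150) + ((-3573 - 11553)*(-2101 + 18712))/(1/2637) = 36630/(11871 - 2750) + (-15126*16611)/(1/2637) = 36630/9121 - 251257986*2637 = 36630*(1/9121) - 662567309082 = 36630/9121 - 662567309082 = -6043276426100292/9121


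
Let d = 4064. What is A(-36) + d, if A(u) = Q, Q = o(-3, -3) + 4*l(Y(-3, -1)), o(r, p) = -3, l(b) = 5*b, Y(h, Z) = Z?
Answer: 4041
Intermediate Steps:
Q = -23 (Q = -3 + 4*(5*(-1)) = -3 + 4*(-5) = -3 - 20 = -23)
A(u) = -23
A(-36) + d = -23 + 4064 = 4041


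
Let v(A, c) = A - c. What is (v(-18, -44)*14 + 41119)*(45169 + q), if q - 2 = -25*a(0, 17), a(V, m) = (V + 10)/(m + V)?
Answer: 31844715331/17 ≈ 1.8732e+9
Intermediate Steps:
a(V, m) = (10 + V)/(V + m)
q = -216/17 (q = 2 - 25*(10 + 0)/(0 + 17) = 2 - 25*10/17 = 2 - 250/17 = -216/17 ≈ -12.706)
(v(-18, -44)*14 + 41119)*(45169 + q) = ((-18 - 1*(-44))*14 + 41119)*(45169 - 216/17) = ((-18 + 44)*14 + 41119)*(767657/17) = (26*14 + 41119)*(767657/17) = (364 + 41119)*(767657/17) = 41483*(767657/17) = 31844715331/17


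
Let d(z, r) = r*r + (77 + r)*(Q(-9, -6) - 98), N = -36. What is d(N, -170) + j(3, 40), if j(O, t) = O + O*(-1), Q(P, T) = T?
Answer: 38572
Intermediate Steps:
j(O, t) = 0 (j(O, t) = O - O = 0)
d(z, r) = -8008 + r² - 104*r (d(z, r) = r*r + (77 + r)*(-6 - 98) = r² + (77 + r)*(-104) = r² + (-8008 - 104*r) = -8008 + r² - 104*r)
d(N, -170) + j(3, 40) = (-8008 + (-170)² - 104*(-170)) + 0 = (-8008 + 28900 + 17680) + 0 = 38572 + 0 = 38572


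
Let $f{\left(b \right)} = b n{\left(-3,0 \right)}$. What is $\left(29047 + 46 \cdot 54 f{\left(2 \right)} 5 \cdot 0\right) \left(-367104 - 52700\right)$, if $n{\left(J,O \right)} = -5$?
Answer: $-12194046788$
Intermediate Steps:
$f{\left(b \right)} = - 5 b$ ($f{\left(b \right)} = b \left(-5\right) = - 5 b$)
$\left(29047 + 46 \cdot 54 f{\left(2 \right)} 5 \cdot 0\right) \left(-367104 - 52700\right) = \left(29047 + 46 \cdot 54 \left(-5\right) 2 \cdot 5 \cdot 0\right) \left(-367104 - 52700\right) = \left(29047 + 2484 \left(-10\right) 5 \cdot 0\right) \left(-419804\right) = \left(29047 + 2484 \left(\left(-50\right) 0\right)\right) \left(-419804\right) = \left(29047 + 2484 \cdot 0\right) \left(-419804\right) = \left(29047 + 0\right) \left(-419804\right) = 29047 \left(-419804\right) = -12194046788$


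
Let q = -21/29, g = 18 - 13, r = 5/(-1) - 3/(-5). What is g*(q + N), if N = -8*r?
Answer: 4999/29 ≈ 172.38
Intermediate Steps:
r = -22/5 (r = 5*(-1) - 3*(-⅕) = -5 + ⅗ = -22/5 ≈ -4.4000)
g = 5
q = -21/29 (q = -21*1/29 = -21/29 ≈ -0.72414)
N = 176/5 (N = -8*(-22/5) = 176/5 ≈ 35.200)
g*(q + N) = 5*(-21/29 + 176/5) = 5*(4999/145) = 4999/29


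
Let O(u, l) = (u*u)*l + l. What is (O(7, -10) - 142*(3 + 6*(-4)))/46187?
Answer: 2482/46187 ≈ 0.053738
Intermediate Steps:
O(u, l) = l + l*u² (O(u, l) = u²*l + l = l*u² + l = l + l*u²)
(O(7, -10) - 142*(3 + 6*(-4)))/46187 = (-10*(1 + 7²) - 142*(3 + 6*(-4)))/46187 = (-10*(1 + 49) - 142*(3 - 24))*(1/46187) = (-10*50 - 142*(-21))*(1/46187) = (-500 + 2982)*(1/46187) = 2482*(1/46187) = 2482/46187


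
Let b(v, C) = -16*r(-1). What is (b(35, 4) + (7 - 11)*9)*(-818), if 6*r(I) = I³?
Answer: 81800/3 ≈ 27267.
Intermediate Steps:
r(I) = I³/6
b(v, C) = 8/3 (b(v, C) = -8*(-1)³/3 = -8*(-1)/3 = -16*(-⅙) = 8/3)
(b(35, 4) + (7 - 11)*9)*(-818) = (8/3 + (7 - 11)*9)*(-818) = (8/3 - 4*9)*(-818) = (8/3 - 36)*(-818) = -100/3*(-818) = 81800/3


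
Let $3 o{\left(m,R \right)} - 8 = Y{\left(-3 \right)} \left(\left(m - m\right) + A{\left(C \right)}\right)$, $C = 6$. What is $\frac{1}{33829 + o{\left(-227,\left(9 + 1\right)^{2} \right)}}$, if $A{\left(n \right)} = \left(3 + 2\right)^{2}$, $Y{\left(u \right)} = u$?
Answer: $\frac{3}{101420} \approx 2.958 \cdot 10^{-5}$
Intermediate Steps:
$A{\left(n \right)} = 25$ ($A{\left(n \right)} = 5^{2} = 25$)
$o{\left(m,R \right)} = - \frac{67}{3}$ ($o{\left(m,R \right)} = \frac{8}{3} + \frac{\left(-3\right) \left(\left(m - m\right) + 25\right)}{3} = \frac{8}{3} + \frac{\left(-3\right) \left(0 + 25\right)}{3} = \frac{8}{3} + \frac{\left(-3\right) 25}{3} = \frac{8}{3} + \frac{1}{3} \left(-75\right) = \frac{8}{3} - 25 = - \frac{67}{3}$)
$\frac{1}{33829 + o{\left(-227,\left(9 + 1\right)^{2} \right)}} = \frac{1}{33829 - \frac{67}{3}} = \frac{1}{\frac{101420}{3}} = \frac{3}{101420}$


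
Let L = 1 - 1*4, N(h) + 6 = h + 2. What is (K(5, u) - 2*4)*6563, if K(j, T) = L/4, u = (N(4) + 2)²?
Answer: -229705/4 ≈ -57426.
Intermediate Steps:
N(h) = -4 + h (N(h) = -6 + (h + 2) = -6 + (2 + h) = -4 + h)
L = -3 (L = 1 - 4 = -3)
u = 4 (u = ((-4 + 4) + 2)² = (0 + 2)² = 2² = 4)
K(j, T) = -¾ (K(j, T) = -3/4 = -3*¼ = -¾)
(K(5, u) - 2*4)*6563 = (-¾ - 2*4)*6563 = (-¾ - 8)*6563 = -35/4*6563 = -229705/4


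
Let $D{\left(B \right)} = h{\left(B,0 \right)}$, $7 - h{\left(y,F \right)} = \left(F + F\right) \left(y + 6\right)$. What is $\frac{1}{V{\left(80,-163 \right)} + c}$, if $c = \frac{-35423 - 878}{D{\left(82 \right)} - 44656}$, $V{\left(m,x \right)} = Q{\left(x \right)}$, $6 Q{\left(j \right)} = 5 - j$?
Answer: $\frac{44649}{1286473} \approx 0.034707$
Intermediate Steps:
$h{\left(y,F \right)} = 7 - 2 F \left(6 + y\right)$ ($h{\left(y,F \right)} = 7 - \left(F + F\right) \left(y + 6\right) = 7 - 2 F \left(6 + y\right)$)
$D{\left(B \right)} = 7$ ($D{\left(B \right)} = 7 - 0 - 0 B = 7 + 0 + 0 = 7$)
$Q{\left(j \right)} = \frac{5}{6} - \frac{j}{6}$ ($Q{\left(j \right)} = \frac{5 - j}{6} = \frac{5}{6} - \frac{j}{6}$)
$V{\left(m,x \right)} = \frac{5}{6} - \frac{x}{6}$
$c = \frac{36301}{44649}$ ($c = \frac{-35423 - 878}{7 - 44656} = - \frac{36301}{-44649} = \left(-36301\right) \left(- \frac{1}{44649}\right) = \frac{36301}{44649} \approx 0.81303$)
$\frac{1}{V{\left(80,-163 \right)} + c} = \frac{1}{\left(\frac{5}{6} - - \frac{163}{6}\right) + \frac{36301}{44649}} = \frac{1}{\left(\frac{5}{6} + \frac{163}{6}\right) + \frac{36301}{44649}} = \frac{1}{28 + \frac{36301}{44649}} = \frac{1}{\frac{1286473}{44649}} = \frac{44649}{1286473}$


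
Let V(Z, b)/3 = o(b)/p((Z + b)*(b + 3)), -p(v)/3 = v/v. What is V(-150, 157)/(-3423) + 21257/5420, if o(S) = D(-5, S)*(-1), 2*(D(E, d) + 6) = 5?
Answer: 10397383/2650380 ≈ 3.9230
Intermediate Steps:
D(E, d) = -7/2 (D(E, d) = -6 + (1/2)*5 = -6 + 5/2 = -7/2)
p(v) = -3 (p(v) = -3*v/v = -3*1 = -3)
o(S) = 7/2 (o(S) = -7/2*(-1) = 7/2)
V(Z, b) = -7/2 (V(Z, b) = 3*((7/2)/(-3)) = 3*((7/2)*(-1/3)) = 3*(-7/6) = -7/2)
V(-150, 157)/(-3423) + 21257/5420 = -7/2/(-3423) + 21257/5420 = -7/2*(-1/3423) + 21257*(1/5420) = 1/978 + 21257/5420 = 10397383/2650380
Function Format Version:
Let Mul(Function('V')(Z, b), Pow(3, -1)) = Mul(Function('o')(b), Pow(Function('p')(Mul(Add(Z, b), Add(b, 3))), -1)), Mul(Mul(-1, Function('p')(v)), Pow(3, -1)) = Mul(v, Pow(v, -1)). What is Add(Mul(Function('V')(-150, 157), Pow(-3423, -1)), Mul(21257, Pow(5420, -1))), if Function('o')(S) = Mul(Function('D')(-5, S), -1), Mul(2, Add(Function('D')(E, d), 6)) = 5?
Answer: Rational(10397383, 2650380) ≈ 3.9230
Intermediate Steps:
Function('D')(E, d) = Rational(-7, 2) (Function('D')(E, d) = Add(-6, Mul(Rational(1, 2), 5)) = Add(-6, Rational(5, 2)) = Rational(-7, 2))
Function('p')(v) = -3 (Function('p')(v) = Mul(-3, Mul(v, Pow(v, -1))) = Mul(-3, 1) = -3)
Function('o')(S) = Rational(7, 2) (Function('o')(S) = Mul(Rational(-7, 2), -1) = Rational(7, 2))
Function('V')(Z, b) = Rational(-7, 2) (Function('V')(Z, b) = Mul(3, Mul(Rational(7, 2), Pow(-3, -1))) = Mul(3, Mul(Rational(7, 2), Rational(-1, 3))) = Mul(3, Rational(-7, 6)) = Rational(-7, 2))
Add(Mul(Function('V')(-150, 157), Pow(-3423, -1)), Mul(21257, Pow(5420, -1))) = Add(Mul(Rational(-7, 2), Pow(-3423, -1)), Mul(21257, Pow(5420, -1))) = Add(Mul(Rational(-7, 2), Rational(-1, 3423)), Mul(21257, Rational(1, 5420))) = Add(Rational(1, 978), Rational(21257, 5420)) = Rational(10397383, 2650380)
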